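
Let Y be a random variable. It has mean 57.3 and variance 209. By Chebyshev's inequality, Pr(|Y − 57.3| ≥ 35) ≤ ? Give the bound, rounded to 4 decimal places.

0.1706

Chebyshev: Pr(|Y − μ| ≥ t) ≤ Var(Y)/t².
Bound = 209 / 1225 = 0.1706.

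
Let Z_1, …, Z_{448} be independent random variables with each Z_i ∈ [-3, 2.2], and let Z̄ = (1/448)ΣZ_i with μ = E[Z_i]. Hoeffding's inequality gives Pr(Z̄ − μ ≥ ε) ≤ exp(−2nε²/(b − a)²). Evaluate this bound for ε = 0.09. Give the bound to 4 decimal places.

0.7646

Exponent: 2nε²/(b − a)² = 2·448·0.09² / 5.2² = 0.26840.
Bound = exp(−0.26840) = 0.76460.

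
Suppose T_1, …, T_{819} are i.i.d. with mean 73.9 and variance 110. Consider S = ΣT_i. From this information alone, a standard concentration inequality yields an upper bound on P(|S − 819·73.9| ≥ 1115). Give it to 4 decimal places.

0.0725

With mean and variance of each term known, Chebyshev's inequality bounds the deviation of the sum (or sample mean).
Var(S) = n·Var(T_i) = 819·110 = 90090.
Chebyshev: P(|S − 819·73.9| ≥ 1115) ≤ Var(S)/1115² = 90090/1243225 = 0.0725.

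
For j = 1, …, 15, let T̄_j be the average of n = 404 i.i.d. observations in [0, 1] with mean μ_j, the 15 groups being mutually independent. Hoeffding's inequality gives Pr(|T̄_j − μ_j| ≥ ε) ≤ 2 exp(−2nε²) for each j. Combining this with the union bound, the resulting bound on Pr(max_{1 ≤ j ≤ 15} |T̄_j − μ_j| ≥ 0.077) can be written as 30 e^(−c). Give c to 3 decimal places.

4.791

Union bound over the 15 events: Pr(max_{1 ≤ j ≤ 15} |T̄_j − μ_j| ≥ 0.077) ≤ 15·2·exp(−2nε²) = 30 exp(−2·404·0.077²).
So c = 2·404·0.077² = 4.7906.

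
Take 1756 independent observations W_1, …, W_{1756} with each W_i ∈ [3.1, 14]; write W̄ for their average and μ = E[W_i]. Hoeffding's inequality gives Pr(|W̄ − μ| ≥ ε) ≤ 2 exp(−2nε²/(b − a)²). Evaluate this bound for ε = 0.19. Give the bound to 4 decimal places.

0.6880

Exponent: 2nε²/(b − a)² = 2·1756·0.19² / 10.9² = 1.06711.
Bound = 2·exp(−1.06711) = 0.68800.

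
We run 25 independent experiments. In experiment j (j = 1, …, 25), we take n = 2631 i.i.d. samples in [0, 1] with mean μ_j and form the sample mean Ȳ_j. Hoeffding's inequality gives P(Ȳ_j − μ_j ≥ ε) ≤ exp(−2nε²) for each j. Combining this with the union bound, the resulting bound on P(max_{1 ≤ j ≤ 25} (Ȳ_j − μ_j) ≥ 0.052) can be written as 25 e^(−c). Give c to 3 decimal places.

14.228

Union bound over the 25 events: P(max_{1 ≤ j ≤ 25} (Ȳ_j − μ_j) ≥ 0.052) ≤ 25·exp(−2nε²) = 25 exp(−2·2631·0.052²).
So c = 2·2631·0.052² = 14.2284.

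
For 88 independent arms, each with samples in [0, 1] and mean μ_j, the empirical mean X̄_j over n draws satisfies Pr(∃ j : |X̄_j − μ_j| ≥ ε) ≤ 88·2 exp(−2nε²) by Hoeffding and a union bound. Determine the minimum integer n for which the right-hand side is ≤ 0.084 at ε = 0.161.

148

Need 2·88·exp(−2nε²) ≤ 0.084, i.e. exp(−2nε²) ≤ 0.084/176.
So 2nε² ≥ ln(176/0.084) = 7.647422.
Hence n ≥ 7.647422/(2·0.161²) = 147.514.
The smallest integer n is 148.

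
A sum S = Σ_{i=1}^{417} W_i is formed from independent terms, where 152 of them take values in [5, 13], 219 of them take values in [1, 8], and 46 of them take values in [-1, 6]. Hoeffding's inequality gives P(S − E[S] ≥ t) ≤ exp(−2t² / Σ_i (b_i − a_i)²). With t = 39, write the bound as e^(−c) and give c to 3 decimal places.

0.134

Σ(b_i − a_i)² = 152·8² + 219·7² + 46·7² = 22713.
c = 2t² / 22713 = 2·39² / 22713 = 0.1339.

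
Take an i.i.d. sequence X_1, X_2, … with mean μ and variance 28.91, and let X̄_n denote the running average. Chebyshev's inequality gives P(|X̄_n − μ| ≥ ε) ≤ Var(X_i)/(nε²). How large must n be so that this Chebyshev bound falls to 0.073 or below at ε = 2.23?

Require 28.91/(n·2.23²) ≤ 0.073, i.e. n ≥ 28.91/(0.073·2.23²) = 79.637.
The smallest integer n is 80.

80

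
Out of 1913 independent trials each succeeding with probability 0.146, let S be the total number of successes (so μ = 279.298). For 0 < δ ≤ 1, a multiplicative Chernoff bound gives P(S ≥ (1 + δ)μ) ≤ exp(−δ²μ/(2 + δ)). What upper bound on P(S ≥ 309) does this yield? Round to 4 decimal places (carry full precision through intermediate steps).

0.2232

Write 309 = (1 + δ)μ, so δ = 309/279.298 − 1 = 0.1063452…
Then the exponent is δ²μ/(2 + δ) = (309 − μ)² / (μ·(2 + δ)) = 1.499595.
Bound = exp(−1.499595) = 0.22322.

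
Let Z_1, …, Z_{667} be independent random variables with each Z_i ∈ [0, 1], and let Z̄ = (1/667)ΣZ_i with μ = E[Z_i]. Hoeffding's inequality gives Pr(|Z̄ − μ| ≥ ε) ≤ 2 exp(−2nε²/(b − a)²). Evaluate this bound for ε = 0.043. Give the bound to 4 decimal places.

0.1698

Exponent: 2nε²/(b − a)² = 2·667·0.043² / 1² = 2.46657.
Bound = 2·exp(−2.46657) = 0.16975.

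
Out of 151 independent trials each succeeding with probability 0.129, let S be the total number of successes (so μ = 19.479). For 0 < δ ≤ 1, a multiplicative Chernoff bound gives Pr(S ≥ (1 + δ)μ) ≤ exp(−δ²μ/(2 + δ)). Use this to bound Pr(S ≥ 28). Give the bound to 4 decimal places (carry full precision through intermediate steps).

0.2167

Write 28 = (1 + δ)μ, so δ = 28/19.479 − 1 = 0.4374455…
Then the exponent is δ²μ/(2 + δ) = (28 − μ)² / (μ·(2 + δ)) = 1.529254.
Bound = exp(−1.529254) = 0.21670.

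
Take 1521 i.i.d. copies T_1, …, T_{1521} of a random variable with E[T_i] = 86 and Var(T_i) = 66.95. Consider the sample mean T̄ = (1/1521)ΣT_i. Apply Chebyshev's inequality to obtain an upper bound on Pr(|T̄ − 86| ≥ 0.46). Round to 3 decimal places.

Var(T̄) = Var(T_i)/n = 66.95/1521 = 0.044017.
Chebyshev: Pr(|T̄ − 86| ≥ 0.46) ≤ Var(T̄)/(0.46)² = 66.95/(1521·0.46²) = 0.2080.

0.208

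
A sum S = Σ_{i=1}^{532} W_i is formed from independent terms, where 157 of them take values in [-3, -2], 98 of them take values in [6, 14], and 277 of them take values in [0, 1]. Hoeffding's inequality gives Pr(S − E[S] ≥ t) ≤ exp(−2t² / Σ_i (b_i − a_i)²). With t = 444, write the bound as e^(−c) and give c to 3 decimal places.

58.794

Σ(b_i − a_i)² = 157·1² + 98·8² + 277·1² = 6706.
c = 2t² / 6706 = 2·444² / 6706 = 58.7939.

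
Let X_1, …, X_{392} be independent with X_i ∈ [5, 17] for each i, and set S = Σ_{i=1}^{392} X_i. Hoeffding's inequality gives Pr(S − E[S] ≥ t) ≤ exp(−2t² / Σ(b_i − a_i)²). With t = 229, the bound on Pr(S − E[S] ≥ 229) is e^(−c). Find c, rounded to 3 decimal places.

Σ(b_i − a_i)² = 392·(12)² = 56448.
c = 2t²/56448 = 2·229²/56448 = 1.8580.

1.858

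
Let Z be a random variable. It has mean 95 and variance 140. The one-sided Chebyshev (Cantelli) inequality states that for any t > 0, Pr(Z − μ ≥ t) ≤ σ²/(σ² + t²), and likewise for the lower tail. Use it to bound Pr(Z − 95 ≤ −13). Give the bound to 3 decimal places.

0.453

Here σ² = 140 and t = 13, so σ² + t² = 309.
Cantelli's bound: 140/309 = 0.4531.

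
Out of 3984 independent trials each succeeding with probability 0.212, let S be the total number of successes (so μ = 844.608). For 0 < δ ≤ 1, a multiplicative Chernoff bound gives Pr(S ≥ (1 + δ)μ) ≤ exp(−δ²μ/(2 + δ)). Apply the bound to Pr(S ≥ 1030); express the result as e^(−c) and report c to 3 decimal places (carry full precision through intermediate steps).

18.335

Write 1030 = (1 + δ)μ, so δ = 1030/844.608 − 1 = 0.2195006…
Then the exponent is δ²μ/(2 + δ) = (1030 − μ)² / (μ·(2 + δ)) = 18.334603.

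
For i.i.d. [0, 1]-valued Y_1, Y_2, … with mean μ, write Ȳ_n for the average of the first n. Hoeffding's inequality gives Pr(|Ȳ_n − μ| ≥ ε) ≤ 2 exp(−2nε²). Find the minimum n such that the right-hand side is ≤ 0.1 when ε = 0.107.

131

Require 2·exp(−2nε²) ≤ 0.1, i.e. 2nε² ≥ ln(2/0.1) = 2.995732.
So n ≥ 2.995732 / (2·0.107²) = 130.829.
The smallest integer n is 131.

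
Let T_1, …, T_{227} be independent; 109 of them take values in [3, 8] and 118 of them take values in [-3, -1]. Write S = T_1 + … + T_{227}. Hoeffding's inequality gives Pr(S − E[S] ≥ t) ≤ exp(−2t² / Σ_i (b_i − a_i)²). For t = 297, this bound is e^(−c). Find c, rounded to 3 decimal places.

55.182

Σ(b_i − a_i)² = 109·5² + 118·2² = 3197.
c = 2t² / 3197 = 2·297² / 3197 = 55.1824.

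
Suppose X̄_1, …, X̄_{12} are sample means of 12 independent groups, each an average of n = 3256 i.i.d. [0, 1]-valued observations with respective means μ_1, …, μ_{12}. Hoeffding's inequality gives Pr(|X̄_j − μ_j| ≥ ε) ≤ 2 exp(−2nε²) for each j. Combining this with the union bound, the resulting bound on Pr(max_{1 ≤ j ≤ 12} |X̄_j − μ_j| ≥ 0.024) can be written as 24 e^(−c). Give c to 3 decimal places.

3.751

Union bound over the 12 events: Pr(max_{1 ≤ j ≤ 12} |X̄_j − μ_j| ≥ 0.024) ≤ 12·2·exp(−2nε²) = 24 exp(−2·3256·0.024²).
So c = 2·3256·0.024² = 3.7509.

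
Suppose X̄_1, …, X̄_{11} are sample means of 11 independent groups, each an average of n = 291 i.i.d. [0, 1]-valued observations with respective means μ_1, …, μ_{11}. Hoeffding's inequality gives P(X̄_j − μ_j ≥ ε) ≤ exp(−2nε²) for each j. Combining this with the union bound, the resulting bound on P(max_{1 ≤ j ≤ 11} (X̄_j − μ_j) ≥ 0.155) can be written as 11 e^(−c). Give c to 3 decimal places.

13.983

Union bound over the 11 events: P(max_{1 ≤ j ≤ 11} (X̄_j − μ_j) ≥ 0.155) ≤ 11·exp(−2nε²) = 11 exp(−2·291·0.155²).
So c = 2·291·0.155² = 13.9825.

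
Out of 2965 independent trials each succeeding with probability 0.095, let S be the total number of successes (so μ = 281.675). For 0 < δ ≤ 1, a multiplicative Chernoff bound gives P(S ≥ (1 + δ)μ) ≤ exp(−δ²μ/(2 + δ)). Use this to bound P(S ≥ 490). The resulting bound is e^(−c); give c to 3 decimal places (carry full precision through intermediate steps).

Write 490 = (1 + δ)μ, so δ = 490/281.675 − 1 = 0.7395935…
Then the exponent is δ²μ/(2 + δ) = (490 − μ)² / (μ·(2 + δ)) = 56.240393.

56.240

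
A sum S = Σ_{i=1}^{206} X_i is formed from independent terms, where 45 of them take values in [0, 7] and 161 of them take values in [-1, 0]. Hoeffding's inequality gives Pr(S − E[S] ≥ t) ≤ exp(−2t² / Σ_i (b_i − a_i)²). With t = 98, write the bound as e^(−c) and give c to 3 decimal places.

8.118

Σ(b_i − a_i)² = 45·7² + 161·1² = 2366.
c = 2t² / 2366 = 2·98² / 2366 = 8.1183.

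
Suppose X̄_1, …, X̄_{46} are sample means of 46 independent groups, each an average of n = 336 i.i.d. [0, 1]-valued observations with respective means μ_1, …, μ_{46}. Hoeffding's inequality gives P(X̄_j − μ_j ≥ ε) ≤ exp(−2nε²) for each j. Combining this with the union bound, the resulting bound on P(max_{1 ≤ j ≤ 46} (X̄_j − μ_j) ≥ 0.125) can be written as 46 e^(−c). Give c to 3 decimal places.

Union bound over the 46 events: P(max_{1 ≤ j ≤ 46} (X̄_j − μ_j) ≥ 0.125) ≤ 46·exp(−2nε²) = 46 exp(−2·336·0.125²).
So c = 2·336·0.125² = 10.5000.

10.500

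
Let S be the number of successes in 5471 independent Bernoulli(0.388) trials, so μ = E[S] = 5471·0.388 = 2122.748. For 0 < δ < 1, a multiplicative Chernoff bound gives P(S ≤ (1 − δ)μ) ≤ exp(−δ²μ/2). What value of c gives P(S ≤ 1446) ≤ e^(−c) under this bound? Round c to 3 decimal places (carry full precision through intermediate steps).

Write 1446 = (1 − δ)μ, so δ = 1 − 1446/2122.748 = 0.3188075…
Then the exponent is δ²μ/2 = (μ − 1446)²/(2μ) = 107.876172.

107.876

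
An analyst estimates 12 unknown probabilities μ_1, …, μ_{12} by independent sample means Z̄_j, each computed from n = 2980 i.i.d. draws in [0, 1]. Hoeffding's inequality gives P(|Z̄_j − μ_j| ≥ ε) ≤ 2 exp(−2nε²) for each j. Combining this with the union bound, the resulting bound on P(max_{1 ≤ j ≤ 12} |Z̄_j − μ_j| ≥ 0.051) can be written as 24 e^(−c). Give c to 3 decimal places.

Union bound over the 12 events: P(max_{1 ≤ j ≤ 12} |Z̄_j − μ_j| ≥ 0.051) ≤ 12·2·exp(−2nε²) = 24 exp(−2·2980·0.051²).
So c = 2·2980·0.051² = 15.5020.

15.502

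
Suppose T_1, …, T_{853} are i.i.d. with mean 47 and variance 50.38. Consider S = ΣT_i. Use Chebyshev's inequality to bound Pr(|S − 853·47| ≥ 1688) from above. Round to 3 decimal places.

Var(S) = n·Var(T_i) = 853·50.38 = 42974.14.
Chebyshev: Pr(|S − 853·47| ≥ 1688) ≤ Var(S)/1688² = 42974.14/2849344 = 0.0151.

0.015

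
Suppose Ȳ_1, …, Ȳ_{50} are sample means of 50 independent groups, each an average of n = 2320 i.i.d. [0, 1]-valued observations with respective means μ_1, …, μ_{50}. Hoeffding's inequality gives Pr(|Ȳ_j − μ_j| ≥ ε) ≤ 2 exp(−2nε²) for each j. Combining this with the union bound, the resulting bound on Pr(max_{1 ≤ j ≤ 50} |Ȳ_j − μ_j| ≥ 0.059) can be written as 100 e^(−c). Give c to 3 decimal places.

Union bound over the 50 events: Pr(max_{1 ≤ j ≤ 50} |Ȳ_j − μ_j| ≥ 0.059) ≤ 50·2·exp(−2nε²) = 100 exp(−2·2320·0.059²).
So c = 2·2320·0.059² = 16.1518.

16.152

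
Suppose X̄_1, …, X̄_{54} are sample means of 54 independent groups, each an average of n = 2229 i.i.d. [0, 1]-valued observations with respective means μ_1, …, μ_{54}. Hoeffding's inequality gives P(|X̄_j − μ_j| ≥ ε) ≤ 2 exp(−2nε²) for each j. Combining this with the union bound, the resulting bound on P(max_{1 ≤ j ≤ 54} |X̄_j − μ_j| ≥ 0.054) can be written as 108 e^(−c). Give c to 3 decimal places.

Union bound over the 54 events: P(max_{1 ≤ j ≤ 54} |X̄_j − μ_j| ≥ 0.054) ≤ 54·2·exp(−2nε²) = 108 exp(−2·2229·0.054²).
So c = 2·2229·0.054² = 12.9995.

13.000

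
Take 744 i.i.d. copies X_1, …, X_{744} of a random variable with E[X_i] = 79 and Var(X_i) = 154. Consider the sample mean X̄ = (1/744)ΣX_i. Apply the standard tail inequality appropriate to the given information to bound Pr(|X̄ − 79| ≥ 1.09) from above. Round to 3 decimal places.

With mean and variance of each term known, Chebyshev's inequality bounds the deviation of the sum (or sample mean).
Var(X̄) = Var(X_i)/n = 154/744 = 0.20699.
Chebyshev: Pr(|X̄ − 79| ≥ 1.09) ≤ Var(X̄)/(1.09)² = 154/(744·1.09²) = 0.1742.

0.174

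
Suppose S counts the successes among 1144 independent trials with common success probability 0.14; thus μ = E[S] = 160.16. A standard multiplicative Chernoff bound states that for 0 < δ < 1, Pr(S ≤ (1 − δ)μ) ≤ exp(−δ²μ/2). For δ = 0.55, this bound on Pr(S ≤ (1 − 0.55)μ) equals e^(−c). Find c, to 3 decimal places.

c = δ²μ/2 = 0.55²·160.16/2 = 24.2242.

24.224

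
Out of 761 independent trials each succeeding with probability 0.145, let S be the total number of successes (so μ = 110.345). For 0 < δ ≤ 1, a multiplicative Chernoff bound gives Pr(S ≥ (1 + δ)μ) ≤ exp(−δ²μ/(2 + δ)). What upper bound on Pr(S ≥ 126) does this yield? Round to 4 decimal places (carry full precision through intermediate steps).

Write 126 = (1 + δ)μ, so δ = 126/110.345 − 1 = 0.1418732…
Then the exponent is δ²μ/(2 + δ) = (126 − μ)² / (μ·(2 + δ)) = 1.036955.
Bound = exp(−1.036955) = 0.35453.

0.3545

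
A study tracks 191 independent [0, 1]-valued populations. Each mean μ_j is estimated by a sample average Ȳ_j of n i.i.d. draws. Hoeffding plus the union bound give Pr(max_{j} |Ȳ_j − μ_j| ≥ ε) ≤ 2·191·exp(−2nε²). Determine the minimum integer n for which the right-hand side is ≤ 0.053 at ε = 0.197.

115

Need 2·191·exp(−2nε²) ≤ 0.053, i.e. exp(−2nε²) ≤ 0.053/382.
So 2nε² ≥ ln(382/0.053) = 8.882884.
Hence n ≥ 8.882884/(2·0.197²) = 114.444.
The smallest integer n is 115.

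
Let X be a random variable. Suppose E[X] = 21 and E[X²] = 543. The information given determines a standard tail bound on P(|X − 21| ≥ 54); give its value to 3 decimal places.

0.035

The first two moments determine the variance, so Chebyshev's inequality is the sharpest standard bound available.
Var(X) = E[X²] − (E[X])² = 543 − 441 = 102.
Chebyshev's inequality: P(|X − μ| ≥ t) ≤ Var(X)/t² = 102/2916 = 0.0350.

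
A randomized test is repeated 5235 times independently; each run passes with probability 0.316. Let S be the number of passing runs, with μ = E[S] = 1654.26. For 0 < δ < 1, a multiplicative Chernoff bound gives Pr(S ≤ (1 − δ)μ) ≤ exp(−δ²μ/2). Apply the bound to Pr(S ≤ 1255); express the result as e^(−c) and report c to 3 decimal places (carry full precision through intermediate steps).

Write 1255 = (1 − δ)μ, so δ = 1 − 1255/1654.26 = 0.2413526…
Then the exponent is δ²μ/2 = (μ − 1255)²/(2μ) = 48.181225.

48.181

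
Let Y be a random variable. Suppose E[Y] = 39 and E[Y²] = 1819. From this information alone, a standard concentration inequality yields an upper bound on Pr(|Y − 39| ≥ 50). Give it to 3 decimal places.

0.119

The first two moments determine the variance, so Chebyshev's inequality is the sharpest standard bound available.
Var(Y) = E[Y²] − (E[Y])² = 1819 − 1521 = 298.
Chebyshev's inequality: Pr(|Y − μ| ≥ t) ≤ Var(Y)/t² = 298/2500 = 0.1192.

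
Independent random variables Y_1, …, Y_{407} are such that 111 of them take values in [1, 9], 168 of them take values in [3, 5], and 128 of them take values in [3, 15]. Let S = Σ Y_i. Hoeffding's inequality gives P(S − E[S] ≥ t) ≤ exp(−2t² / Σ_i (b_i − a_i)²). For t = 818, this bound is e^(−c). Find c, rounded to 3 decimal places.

Σ(b_i − a_i)² = 111·8² + 168·2² + 128·12² = 26208.
c = 2t² / 26208 = 2·818² / 26208 = 51.0626.

51.063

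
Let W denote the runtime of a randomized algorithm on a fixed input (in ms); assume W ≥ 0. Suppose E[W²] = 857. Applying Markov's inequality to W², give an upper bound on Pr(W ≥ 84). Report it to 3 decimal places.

0.121

Since W ≥ 0, the event {W ≥ 84} is the same as {W² ≥ 7056}.
Markov's inequality applied to W² gives Pr(W² ≥ 7056) ≤ E[W²]/7056 = 857/7056 = 0.1215.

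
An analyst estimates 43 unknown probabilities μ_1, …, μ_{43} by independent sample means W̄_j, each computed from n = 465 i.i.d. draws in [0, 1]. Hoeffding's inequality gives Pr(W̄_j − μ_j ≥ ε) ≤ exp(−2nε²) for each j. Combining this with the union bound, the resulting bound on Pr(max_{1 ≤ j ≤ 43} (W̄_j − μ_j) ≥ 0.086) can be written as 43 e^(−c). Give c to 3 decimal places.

Union bound over the 43 events: Pr(max_{1 ≤ j ≤ 43} (W̄_j − μ_j) ≥ 0.086) ≤ 43·exp(−2nε²) = 43 exp(−2·465·0.086²).
So c = 2·465·0.086² = 6.8783.

6.878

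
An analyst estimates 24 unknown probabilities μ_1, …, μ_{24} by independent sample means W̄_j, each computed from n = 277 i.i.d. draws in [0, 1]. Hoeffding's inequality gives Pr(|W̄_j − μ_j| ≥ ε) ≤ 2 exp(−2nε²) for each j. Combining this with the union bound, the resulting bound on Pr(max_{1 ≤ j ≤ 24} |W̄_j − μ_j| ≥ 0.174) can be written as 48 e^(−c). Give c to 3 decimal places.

Union bound over the 24 events: Pr(max_{1 ≤ j ≤ 24} |W̄_j − μ_j| ≥ 0.174) ≤ 24·2·exp(−2nε²) = 48 exp(−2·277·0.174²).
So c = 2·277·0.174² = 16.7729.

16.773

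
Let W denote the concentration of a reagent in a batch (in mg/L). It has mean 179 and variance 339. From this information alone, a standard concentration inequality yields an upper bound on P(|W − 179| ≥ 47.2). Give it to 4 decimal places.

0.1522

Mean and variance are known, so Chebyshev's inequality applies.
Chebyshev: P(|W − μ| ≥ t) ≤ Var(W)/t².
Bound = 339 / 2227.84 = 0.1522.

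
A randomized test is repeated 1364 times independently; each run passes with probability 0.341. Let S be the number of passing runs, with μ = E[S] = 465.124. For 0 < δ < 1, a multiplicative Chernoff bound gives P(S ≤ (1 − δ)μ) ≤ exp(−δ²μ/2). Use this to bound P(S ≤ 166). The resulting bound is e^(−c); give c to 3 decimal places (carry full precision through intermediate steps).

Write 166 = (1 − δ)μ, so δ = 1 − 166/465.124 = 0.6431059…
Then the exponent is δ²μ/2 = (μ − 166)²/(2μ) = 96.184208.

96.184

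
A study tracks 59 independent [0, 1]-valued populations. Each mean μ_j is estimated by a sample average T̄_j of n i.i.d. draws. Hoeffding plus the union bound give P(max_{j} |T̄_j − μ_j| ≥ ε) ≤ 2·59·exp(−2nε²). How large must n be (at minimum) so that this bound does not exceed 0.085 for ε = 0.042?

2051

Need 2·59·exp(−2nε²) ≤ 0.085, i.e. exp(−2nε²) ≤ 0.085/118.
So 2nε² ≥ ln(118/0.085) = 7.235789.
Hence n ≥ 7.235789/(2·0.042²) = 2050.961.
The smallest integer n is 2051.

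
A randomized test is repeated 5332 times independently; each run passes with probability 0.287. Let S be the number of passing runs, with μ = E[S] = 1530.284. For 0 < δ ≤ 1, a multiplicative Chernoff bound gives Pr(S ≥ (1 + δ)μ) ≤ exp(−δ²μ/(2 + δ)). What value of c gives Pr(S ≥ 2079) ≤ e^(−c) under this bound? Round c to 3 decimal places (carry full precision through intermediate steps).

83.421

Write 2079 = (1 + δ)μ, so δ = 2079/1530.284 − 1 = 0.3585714…
Then the exponent is δ²μ/(2 + δ) = (2079 − μ)² / (μ·(2 + δ)) = 83.420770.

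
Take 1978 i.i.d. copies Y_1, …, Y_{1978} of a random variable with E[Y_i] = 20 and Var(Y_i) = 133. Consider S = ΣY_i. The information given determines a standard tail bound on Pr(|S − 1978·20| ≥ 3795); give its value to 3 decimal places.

With mean and variance of each term known, Chebyshev's inequality bounds the deviation of the sum (or sample mean).
Var(S) = n·Var(Y_i) = 1978·133 = 263074.
Chebyshev: Pr(|S − 1978·20| ≥ 3795) ≤ Var(S)/3795² = 263074/14402025 = 0.0183.

0.018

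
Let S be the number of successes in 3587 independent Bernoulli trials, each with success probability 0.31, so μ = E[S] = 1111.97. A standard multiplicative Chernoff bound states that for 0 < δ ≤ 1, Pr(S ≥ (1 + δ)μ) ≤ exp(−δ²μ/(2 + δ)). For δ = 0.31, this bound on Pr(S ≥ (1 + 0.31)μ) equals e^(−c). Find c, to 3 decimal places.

46.260

c = δ²μ/(2 + δ) = 0.31²·1111.97/(2 + 0.31) = 46.2599.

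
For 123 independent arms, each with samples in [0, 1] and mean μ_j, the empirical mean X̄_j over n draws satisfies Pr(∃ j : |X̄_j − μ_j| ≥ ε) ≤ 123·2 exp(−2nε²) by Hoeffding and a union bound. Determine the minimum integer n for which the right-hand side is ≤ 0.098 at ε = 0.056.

1249

Need 2·123·exp(−2nε²) ≤ 0.098, i.e. exp(−2nε²) ≤ 0.098/246.
So 2nε² ≥ ln(246/0.098) = 7.828119.
Hence n ≥ 7.828119/(2·0.056²) = 1248.106.
The smallest integer n is 1249.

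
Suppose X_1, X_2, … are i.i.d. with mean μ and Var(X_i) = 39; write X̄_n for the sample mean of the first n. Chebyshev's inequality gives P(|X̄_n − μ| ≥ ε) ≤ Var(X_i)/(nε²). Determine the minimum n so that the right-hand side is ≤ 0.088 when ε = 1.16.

Require 39/(n·1.16²) ≤ 0.088, i.e. n ≥ 39/(0.088·1.16²) = 329.356.
The smallest integer n is 330.

330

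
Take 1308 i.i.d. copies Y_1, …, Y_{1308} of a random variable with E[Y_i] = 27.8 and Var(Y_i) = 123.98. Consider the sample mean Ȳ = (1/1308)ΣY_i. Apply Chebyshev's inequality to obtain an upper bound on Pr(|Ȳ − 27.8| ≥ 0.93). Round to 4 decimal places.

0.1096

Var(Ȳ) = Var(Y_i)/n = 123.98/1308 = 0.094786.
Chebyshev: Pr(|Ȳ − 27.8| ≥ 0.93) ≤ Var(Ȳ)/(0.93)² = 123.98/(1308·0.93²) = 0.1096.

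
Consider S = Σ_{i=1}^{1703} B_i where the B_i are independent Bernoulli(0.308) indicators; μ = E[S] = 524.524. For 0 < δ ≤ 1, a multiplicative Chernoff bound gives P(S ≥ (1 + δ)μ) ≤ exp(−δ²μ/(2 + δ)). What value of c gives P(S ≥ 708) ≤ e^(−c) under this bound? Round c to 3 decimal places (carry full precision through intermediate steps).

Write 708 = (1 + δ)μ, so δ = 708/524.524 − 1 = 0.3497952…
Then the exponent is δ²μ/(2 + δ) = (708 − μ)² / (μ·(2 + δ)) = 27.312606.

27.313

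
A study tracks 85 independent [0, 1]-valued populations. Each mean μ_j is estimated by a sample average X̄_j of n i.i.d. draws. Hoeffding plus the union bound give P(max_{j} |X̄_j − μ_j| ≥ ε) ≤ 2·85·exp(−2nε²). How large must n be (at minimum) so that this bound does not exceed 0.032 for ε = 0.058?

1275

Need 2·85·exp(−2nε²) ≤ 0.032, i.e. exp(−2nε²) ≤ 0.032/170.
So 2nε² ≥ ln(170/0.032) = 8.577818.
Hence n ≥ 8.577818/(2·0.058²) = 1274.943.
The smallest integer n is 1275.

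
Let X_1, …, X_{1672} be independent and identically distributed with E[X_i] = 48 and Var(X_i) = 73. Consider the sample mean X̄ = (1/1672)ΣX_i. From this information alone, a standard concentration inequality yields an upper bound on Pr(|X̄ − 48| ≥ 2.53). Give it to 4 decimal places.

0.0068

With mean and variance of each term known, Chebyshev's inequality bounds the deviation of the sum (or sample mean).
Var(X̄) = Var(X_i)/n = 73/1672 = 0.04366.
Chebyshev: Pr(|X̄ − 48| ≥ 2.53) ≤ Var(X̄)/(2.53)² = 73/(1672·2.53²) = 0.0068.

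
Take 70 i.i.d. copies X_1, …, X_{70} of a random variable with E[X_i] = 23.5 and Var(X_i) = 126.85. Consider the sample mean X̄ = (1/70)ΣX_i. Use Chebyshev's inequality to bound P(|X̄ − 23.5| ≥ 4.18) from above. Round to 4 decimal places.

0.1037

Var(X̄) = Var(X_i)/n = 126.85/70 = 1.8121.
Chebyshev: P(|X̄ − 23.5| ≥ 4.18) ≤ Var(X̄)/(4.18)² = 126.85/(70·4.18²) = 0.1037.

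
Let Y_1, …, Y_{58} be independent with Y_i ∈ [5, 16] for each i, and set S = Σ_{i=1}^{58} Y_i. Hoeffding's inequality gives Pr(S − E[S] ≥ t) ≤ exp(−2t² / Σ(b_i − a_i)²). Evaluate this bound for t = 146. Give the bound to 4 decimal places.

0.0023

Σ(b_i − a_i)² = 58·(11)² = 7018.
Exponent = 2·146²/7018 = 6.0747.
Bound = exp(−6.0747) = 0.00230.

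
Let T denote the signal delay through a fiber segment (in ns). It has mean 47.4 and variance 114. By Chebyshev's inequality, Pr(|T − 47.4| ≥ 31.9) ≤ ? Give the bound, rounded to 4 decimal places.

0.1120

Chebyshev: Pr(|T − μ| ≥ t) ≤ Var(T)/t².
Bound = 114 / 1017.61 = 0.1120.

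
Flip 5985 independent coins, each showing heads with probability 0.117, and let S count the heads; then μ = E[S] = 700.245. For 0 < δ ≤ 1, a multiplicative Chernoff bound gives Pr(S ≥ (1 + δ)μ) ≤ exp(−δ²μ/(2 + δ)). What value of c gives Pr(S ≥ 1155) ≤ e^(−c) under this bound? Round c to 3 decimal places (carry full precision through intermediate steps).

111.469

Write 1155 = (1 + δ)μ, so δ = 1155/700.245 − 1 = 0.6494227…
Then the exponent is δ²μ/(2 + δ) = (1155 − μ)² / (μ·(2 + δ)) = 111.468895.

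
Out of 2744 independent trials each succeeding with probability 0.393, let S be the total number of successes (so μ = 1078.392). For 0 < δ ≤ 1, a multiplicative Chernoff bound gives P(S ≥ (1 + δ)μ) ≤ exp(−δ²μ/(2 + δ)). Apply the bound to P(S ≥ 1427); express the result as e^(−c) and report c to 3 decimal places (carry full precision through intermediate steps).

Write 1427 = (1 + δ)μ, so δ = 1427/1078.392 − 1 = 0.3232665…
Then the exponent is δ²μ/(2 + δ) = (1427 − μ)² / (μ·(2 + δ)) = 48.506396.

48.506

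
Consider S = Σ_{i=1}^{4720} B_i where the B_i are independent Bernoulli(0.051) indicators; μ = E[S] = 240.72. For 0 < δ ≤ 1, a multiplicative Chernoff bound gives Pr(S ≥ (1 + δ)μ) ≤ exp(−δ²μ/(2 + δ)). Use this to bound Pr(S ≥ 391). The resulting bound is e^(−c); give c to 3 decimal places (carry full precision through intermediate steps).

Write 391 = (1 + δ)μ, so δ = 391/240.72 − 1 = 0.6242938…
Then the exponent is δ²μ/(2 + δ) = (391 − μ)² / (μ·(2 + δ)) = 35.750140.

35.750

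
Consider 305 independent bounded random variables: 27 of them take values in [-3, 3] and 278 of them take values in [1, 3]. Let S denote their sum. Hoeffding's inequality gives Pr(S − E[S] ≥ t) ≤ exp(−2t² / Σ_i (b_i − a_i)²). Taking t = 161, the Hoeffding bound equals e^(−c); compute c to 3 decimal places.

Σ(b_i − a_i)² = 27·6² + 278·2² = 2084.
c = 2t² / 2084 = 2·161² / 2084 = 24.8762.

24.876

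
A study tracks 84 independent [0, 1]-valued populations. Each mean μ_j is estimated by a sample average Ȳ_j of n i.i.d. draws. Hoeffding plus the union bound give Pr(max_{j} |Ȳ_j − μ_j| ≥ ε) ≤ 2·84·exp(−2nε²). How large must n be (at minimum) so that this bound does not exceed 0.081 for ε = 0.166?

139

Need 2·84·exp(−2nε²) ≤ 0.081, i.e. exp(−2nε²) ≤ 0.081/168.
So 2nε² ≥ ln(168/0.081) = 7.637270.
Hence n ≥ 7.637270/(2·0.166²) = 138.577.
The smallest integer n is 139.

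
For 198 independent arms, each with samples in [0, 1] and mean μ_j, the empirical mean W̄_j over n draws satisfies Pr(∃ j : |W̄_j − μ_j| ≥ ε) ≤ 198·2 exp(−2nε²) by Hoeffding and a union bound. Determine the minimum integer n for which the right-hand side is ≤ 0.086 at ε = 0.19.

Need 2·198·exp(−2nε²) ≤ 0.086, i.e. exp(−2nε²) ≤ 0.086/396.
So 2nε² ≥ ln(396/0.086) = 8.434822.
Hence n ≥ 8.434822/(2·0.19²) = 116.826.
The smallest integer n is 117.

117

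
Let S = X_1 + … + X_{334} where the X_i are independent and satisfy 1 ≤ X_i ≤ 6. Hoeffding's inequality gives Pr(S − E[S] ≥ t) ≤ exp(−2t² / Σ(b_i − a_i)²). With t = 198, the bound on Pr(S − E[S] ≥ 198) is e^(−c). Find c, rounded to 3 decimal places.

9.390

Σ(b_i − a_i)² = 334·(5)² = 8350.
c = 2t²/8350 = 2·198²/8350 = 9.3902.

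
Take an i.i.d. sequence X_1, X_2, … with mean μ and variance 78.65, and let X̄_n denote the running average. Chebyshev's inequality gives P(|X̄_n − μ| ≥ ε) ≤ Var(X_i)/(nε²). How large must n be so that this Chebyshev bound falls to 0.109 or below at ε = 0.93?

835

Require 78.65/(n·0.93²) ≤ 0.109, i.e. n ≥ 78.65/(0.109·0.93²) = 834.269.
The smallest integer n is 835.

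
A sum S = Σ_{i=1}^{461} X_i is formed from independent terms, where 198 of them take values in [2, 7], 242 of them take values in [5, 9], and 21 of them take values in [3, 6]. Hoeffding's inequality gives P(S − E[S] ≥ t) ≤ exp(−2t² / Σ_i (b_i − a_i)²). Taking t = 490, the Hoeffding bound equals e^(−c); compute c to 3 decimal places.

Σ(b_i − a_i)² = 198·5² + 242·4² + 21·3² = 9011.
c = 2t² / 9011 = 2·490² / 9011 = 53.2904.

53.290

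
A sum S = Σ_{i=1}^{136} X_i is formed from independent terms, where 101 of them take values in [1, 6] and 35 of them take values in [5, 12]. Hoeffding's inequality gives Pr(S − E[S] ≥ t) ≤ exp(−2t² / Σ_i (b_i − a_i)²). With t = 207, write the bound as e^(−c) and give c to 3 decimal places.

Σ(b_i − a_i)² = 101·5² + 35·7² = 4240.
c = 2t² / 4240 = 2·207² / 4240 = 20.2118.

20.212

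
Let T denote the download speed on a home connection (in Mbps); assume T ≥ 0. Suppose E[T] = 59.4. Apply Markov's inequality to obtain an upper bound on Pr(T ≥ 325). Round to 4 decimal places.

0.1828

Markov's inequality: for a non-negative random variable, Pr(T ≥ a) ≤ E[T]/a.
Here E[T] = 59.4 and a = 325, so the bound is 59.4/325 = 0.1828.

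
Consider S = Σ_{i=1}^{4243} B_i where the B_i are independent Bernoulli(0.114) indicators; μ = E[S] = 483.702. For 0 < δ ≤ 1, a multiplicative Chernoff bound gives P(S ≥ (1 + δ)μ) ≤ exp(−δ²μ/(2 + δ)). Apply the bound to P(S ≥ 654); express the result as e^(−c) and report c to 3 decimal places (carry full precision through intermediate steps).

Write 654 = (1 + δ)μ, so δ = 654/483.702 − 1 = 0.3520721…
Then the exponent is δ²μ/(2 + δ) = (654 − μ)² / (μ·(2 + δ)) = 25.491217.

25.491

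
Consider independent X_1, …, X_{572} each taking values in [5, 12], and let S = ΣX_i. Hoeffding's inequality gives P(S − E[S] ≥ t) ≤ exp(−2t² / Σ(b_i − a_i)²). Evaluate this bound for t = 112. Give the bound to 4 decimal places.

Σ(b_i − a_i)² = 572·(7)² = 28028.
Exponent = 2·112²/28028 = 0.8951.
Bound = exp(−0.8951) = 0.40856.

0.4086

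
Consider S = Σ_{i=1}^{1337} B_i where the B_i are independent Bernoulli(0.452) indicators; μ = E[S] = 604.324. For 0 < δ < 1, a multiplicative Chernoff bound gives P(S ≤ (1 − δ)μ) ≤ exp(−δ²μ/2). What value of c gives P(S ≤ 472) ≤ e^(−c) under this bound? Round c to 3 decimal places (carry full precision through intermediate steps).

14.487

Write 472 = (1 − δ)μ, so δ = 1 − 472/604.324 = 0.218962…
Then the exponent is δ²μ/2 = (μ − 472)²/(2μ) = 14.486965.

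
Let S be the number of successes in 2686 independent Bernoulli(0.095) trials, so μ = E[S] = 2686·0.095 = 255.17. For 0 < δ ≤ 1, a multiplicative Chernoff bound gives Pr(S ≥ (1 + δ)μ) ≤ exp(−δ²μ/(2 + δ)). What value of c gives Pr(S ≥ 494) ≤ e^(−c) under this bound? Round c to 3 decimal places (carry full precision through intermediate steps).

Write 494 = (1 + δ)μ, so δ = 494/255.17 − 1 = 0.9359643…
Then the exponent is δ²μ/(2 + δ) = (494 − μ)² / (μ·(2 + δ)) = 76.137284.

76.137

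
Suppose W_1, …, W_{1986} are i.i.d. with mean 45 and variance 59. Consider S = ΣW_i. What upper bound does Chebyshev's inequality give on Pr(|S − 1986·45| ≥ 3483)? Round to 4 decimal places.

0.0097

Var(S) = n·Var(W_i) = 1986·59 = 117174.
Chebyshev: Pr(|S − 1986·45| ≥ 3483) ≤ Var(S)/3483² = 117174/12131289 = 0.0097.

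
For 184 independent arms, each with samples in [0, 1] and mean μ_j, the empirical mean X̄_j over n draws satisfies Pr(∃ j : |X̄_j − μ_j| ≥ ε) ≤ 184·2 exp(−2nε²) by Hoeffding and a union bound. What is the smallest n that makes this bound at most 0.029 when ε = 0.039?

Need 2·184·exp(−2nε²) ≤ 0.029, i.e. exp(−2nε²) ≤ 0.029/368.
So 2nε² ≥ ln(368/0.029) = 9.448542.
Hence n ≥ 9.448542/(2·0.039²) = 3106.030.
The smallest integer n is 3107.

3107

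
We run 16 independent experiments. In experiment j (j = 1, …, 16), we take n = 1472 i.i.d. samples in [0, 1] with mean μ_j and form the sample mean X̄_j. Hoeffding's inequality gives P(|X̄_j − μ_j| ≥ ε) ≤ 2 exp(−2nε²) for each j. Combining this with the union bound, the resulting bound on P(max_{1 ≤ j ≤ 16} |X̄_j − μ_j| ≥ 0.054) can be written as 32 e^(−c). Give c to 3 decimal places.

Union bound over the 16 events: P(max_{1 ≤ j ≤ 16} |X̄_j − μ_j| ≥ 0.054) ≤ 16·2·exp(−2nε²) = 32 exp(−2·1472·0.054²).
So c = 2·1472·0.054² = 8.5847.

8.585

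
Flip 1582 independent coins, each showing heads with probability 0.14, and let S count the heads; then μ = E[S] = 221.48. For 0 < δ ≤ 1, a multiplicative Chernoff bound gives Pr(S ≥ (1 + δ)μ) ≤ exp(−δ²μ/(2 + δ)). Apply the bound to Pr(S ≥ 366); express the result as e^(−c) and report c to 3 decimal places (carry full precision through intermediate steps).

35.552

Write 366 = (1 + δ)μ, so δ = 366/221.48 − 1 = 0.6525194…
Then the exponent is δ²μ/(2 + δ) = (366 − μ)² / (μ·(2 + δ)) = 35.551900.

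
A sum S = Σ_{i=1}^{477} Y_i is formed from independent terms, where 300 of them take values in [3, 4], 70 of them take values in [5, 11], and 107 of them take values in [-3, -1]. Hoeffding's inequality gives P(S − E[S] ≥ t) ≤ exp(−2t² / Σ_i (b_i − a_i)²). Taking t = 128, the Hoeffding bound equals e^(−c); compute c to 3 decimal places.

Σ(b_i − a_i)² = 300·1² + 70·6² + 107·2² = 3248.
c = 2t² / 3248 = 2·128² / 3248 = 10.0887.

10.089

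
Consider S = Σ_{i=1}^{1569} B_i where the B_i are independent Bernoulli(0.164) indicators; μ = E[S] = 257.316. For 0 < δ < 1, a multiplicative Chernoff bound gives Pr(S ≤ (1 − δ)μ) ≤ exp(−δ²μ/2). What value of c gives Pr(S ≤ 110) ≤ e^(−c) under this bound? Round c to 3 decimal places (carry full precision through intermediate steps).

Write 110 = (1 − δ)μ, so δ = 1 − 110/257.316 = 0.5725101…
Then the exponent is δ²μ/2 = (μ − 110)²/(2μ) = 42.169946.

42.170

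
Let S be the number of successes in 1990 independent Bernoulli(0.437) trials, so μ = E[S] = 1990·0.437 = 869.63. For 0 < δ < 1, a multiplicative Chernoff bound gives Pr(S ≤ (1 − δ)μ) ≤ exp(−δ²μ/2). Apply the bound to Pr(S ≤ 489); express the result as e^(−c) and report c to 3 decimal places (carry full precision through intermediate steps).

83.299

Write 489 = (1 − δ)μ, so δ = 1 − 489/869.63 = 0.4376919…
Then the exponent is δ²μ/2 = (μ − 489)²/(2μ) = 83.299332.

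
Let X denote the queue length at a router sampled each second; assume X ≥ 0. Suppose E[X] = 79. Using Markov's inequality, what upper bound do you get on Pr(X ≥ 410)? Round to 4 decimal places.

0.1927

Markov's inequality: for a non-negative random variable, Pr(X ≥ a) ≤ E[X]/a.
Here E[X] = 79 and a = 410, so the bound is 79/410 = 0.1927.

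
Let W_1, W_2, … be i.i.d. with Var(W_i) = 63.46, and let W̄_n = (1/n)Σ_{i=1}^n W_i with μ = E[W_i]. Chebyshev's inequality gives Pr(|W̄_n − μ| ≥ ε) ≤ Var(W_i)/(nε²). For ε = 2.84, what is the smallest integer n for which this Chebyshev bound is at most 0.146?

Require 63.46/(n·2.84²) ≤ 0.146, i.e. n ≥ 63.46/(0.146·2.84²) = 53.890.
The smallest integer n is 54.

54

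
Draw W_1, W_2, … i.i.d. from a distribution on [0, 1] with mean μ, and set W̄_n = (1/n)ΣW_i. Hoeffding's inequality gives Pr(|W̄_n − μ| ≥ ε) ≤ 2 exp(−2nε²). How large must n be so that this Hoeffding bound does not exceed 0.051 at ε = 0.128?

Require 2·exp(−2nε²) ≤ 0.051, i.e. 2nε² ≥ ln(2/0.051) = 3.669077.
So n ≥ 3.669077 / (2·0.128²) = 111.971.
The smallest integer n is 112.

112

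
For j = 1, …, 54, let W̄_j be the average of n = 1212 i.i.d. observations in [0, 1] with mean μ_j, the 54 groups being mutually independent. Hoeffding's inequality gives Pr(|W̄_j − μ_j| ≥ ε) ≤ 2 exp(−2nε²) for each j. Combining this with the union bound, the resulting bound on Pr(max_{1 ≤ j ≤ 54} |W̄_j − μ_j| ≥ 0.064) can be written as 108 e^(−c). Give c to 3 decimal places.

9.929

Union bound over the 54 events: Pr(max_{1 ≤ j ≤ 54} |W̄_j − μ_j| ≥ 0.064) ≤ 54·2·exp(−2nε²) = 108 exp(−2·1212·0.064²).
So c = 2·1212·0.064² = 9.9287.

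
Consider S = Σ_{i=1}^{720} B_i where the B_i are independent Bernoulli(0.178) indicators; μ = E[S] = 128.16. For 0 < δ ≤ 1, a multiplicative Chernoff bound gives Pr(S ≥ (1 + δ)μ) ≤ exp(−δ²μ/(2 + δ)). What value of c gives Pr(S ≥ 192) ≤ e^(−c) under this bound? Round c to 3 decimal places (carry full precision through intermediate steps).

12.730

Write 192 = (1 + δ)μ, so δ = 192/128.16 − 1 = 0.4981273…
Then the exponent is δ²μ/(2 + δ) = (192 − μ)² / (μ·(2 + δ)) = 12.729715.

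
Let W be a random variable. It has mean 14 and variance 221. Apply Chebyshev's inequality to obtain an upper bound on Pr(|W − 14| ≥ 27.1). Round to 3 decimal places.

Chebyshev: Pr(|W − μ| ≥ t) ≤ Var(W)/t².
Bound = 221 / 734.41 = 0.3009.

0.301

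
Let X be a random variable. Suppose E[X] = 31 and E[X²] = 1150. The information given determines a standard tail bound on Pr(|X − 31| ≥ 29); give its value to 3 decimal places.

The first two moments determine the variance, so Chebyshev's inequality is the sharpest standard bound available.
Var(X) = E[X²] − (E[X])² = 1150 − 961 = 189.
Chebyshev's inequality: Pr(|X − μ| ≥ t) ≤ Var(X)/t² = 189/841 = 0.2247.

0.225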